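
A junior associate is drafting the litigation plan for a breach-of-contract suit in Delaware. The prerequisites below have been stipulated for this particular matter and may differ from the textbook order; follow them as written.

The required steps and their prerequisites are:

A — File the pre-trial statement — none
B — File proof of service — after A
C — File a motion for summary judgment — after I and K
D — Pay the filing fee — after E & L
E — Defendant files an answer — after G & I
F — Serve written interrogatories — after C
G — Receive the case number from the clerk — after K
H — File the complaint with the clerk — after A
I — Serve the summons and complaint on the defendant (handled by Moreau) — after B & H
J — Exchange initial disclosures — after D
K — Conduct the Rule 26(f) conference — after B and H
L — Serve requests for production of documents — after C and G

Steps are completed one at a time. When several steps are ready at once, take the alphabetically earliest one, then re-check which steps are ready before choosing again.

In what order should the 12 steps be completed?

A B H I K C F G E L D J

A is the only step with nothing outstanding, so it goes first.
B and H are both available; B has the earlier label → B.
H is the only step now ready → H.
I and K are both available; I has the earlier label → I.
K needed B and H, now all done → K.
Ready: C and G. C has the earlier label → C.
F now also ready, so the ready set is {F, G}; F has the earlier label → F.
G is the only step now ready → G.
E and L are both available; E has the earlier label → E.
L needed C and G, now all done → L.
That leaves D as the only ready step → D.
J needed D, now all done → J.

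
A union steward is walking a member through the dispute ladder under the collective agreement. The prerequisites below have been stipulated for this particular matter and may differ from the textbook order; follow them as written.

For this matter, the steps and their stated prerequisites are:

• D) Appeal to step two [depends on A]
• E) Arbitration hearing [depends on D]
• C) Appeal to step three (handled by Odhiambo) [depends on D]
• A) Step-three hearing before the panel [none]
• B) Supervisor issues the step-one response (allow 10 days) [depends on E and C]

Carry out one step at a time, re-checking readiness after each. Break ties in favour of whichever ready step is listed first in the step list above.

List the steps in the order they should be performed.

A has no prerequisites → A first.
D needed A, now all done → D.
Ready: E and C. E is listed earlier → E.
C needed D, now all done → C.
That leaves B as the only ready step → B.

A, D, E, C, B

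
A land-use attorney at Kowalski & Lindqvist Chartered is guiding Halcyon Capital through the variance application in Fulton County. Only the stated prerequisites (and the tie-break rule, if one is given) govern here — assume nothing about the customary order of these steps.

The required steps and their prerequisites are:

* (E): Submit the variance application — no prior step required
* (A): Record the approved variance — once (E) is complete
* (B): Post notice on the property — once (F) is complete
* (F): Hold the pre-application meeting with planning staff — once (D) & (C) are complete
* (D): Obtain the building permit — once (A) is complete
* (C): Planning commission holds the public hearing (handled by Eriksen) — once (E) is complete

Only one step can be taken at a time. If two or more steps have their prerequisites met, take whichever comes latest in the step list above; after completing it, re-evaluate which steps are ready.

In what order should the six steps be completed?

(E) (C) (A) (D) (F) (B)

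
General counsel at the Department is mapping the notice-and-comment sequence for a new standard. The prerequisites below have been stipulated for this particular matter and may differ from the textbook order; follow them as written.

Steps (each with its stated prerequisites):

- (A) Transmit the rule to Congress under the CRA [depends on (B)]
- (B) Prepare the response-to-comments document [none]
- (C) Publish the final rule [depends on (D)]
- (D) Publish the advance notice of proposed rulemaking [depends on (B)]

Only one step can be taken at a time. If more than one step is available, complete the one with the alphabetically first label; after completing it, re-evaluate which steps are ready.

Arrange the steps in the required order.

(B) → (A) → (D) → (C)

(B) has no prerequisites → (B) first.
(A) and (D) are both available; (A) has the earlier label → (A).
(D) needed (B), now all done → (D).
(C) is the only step now ready → (C).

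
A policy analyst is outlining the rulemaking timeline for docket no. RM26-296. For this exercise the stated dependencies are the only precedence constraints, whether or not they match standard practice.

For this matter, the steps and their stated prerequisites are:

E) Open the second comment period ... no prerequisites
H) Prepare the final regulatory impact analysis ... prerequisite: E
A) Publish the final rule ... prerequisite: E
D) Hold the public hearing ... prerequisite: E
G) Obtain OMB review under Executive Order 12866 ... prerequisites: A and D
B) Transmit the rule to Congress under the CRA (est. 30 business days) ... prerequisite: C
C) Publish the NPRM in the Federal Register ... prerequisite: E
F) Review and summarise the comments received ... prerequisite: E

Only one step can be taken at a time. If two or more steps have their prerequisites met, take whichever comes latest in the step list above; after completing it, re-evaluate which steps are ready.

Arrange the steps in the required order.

Only E has no prerequisites, so it is first.
F, C, D, A and H are all available; F is listed later → F.
Ready: C, D, A and H. C is listed later → C.
B, D, A and H are all available; B is listed later → B.
Ready: D, A and H. D is listed later → D.
Now A and H have their prerequisites met. A is listed later, so A next.
G now also ready, so the ready set is {G, H}; G is listed later → G.
H needed E, now all done → H.

E → F → C → B → D → A → G → H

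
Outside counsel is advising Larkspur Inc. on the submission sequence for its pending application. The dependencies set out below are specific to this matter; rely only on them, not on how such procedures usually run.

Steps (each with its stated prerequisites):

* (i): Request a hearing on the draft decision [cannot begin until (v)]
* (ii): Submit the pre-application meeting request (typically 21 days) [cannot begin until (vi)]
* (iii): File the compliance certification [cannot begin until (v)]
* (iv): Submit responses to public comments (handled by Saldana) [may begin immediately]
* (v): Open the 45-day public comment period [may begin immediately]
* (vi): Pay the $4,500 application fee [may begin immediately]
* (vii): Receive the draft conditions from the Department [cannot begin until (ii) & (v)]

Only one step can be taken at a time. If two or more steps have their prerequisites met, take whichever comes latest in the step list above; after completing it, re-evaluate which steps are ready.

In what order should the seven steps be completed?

Nothing is required for (vi), (v) and (iv). (vi) is listed later → (vi) first.
(v), (iv) and (ii) are all available; (v) is listed later → (v).
(iii) and (i) now also ready, so the ready set is {(iv), (iii), (ii), (i)}; (iv) is listed later → (iv).
Ready: (iii), (ii) and (i). (iii) is listed later → (iii).
Ready: (ii) and (i). (ii) is listed later → (ii).
(vii) and (i) are both available; (vii) is listed later → (vii).
(i) needed (v), now all done → (i).

(vi) → (v) → (iv) → (iii) → (ii) → (vii) → (i)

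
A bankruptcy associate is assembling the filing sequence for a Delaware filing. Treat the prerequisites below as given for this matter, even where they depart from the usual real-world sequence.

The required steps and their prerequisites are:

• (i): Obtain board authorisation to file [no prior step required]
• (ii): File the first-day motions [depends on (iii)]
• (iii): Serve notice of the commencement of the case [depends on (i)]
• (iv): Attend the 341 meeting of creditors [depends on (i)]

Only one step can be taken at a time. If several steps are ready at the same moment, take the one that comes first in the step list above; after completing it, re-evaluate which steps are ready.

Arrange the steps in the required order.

(i), (iii), (ii), (iv)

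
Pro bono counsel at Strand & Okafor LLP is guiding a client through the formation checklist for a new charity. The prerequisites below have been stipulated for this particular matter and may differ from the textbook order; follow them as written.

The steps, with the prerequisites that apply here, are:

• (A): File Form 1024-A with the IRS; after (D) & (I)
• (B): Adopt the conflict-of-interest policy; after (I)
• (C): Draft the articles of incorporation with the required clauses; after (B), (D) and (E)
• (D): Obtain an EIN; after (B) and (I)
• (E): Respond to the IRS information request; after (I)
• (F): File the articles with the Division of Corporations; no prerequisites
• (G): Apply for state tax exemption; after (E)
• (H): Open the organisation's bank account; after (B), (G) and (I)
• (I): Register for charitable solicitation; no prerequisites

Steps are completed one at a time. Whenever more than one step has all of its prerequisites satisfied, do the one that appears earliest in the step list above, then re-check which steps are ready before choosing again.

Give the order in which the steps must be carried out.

(F) and (I) have no prerequisites; (F) is listed earlier, so (F) is first.
That leaves (I) as the only ready step → (I).
Now (B) and (E) have their prerequisites met. (B) is listed earlier, so (B) next.
Now (D) and (E) have their prerequisites met. (D) is listed earlier, so (D) next.
Now (A) and (E) have their prerequisites met. (A) is listed earlier, so (A) next.
Next only (E) has its prerequisites met → (E).
Ready: (C) and (G). (C) is listed earlier → (C).
(G) needed (E), now all done → (G).
(H) needed (B), (G) and (I), now all done → (H).

(F) (I) (B) (D) (A) (E) (C) (G) (H)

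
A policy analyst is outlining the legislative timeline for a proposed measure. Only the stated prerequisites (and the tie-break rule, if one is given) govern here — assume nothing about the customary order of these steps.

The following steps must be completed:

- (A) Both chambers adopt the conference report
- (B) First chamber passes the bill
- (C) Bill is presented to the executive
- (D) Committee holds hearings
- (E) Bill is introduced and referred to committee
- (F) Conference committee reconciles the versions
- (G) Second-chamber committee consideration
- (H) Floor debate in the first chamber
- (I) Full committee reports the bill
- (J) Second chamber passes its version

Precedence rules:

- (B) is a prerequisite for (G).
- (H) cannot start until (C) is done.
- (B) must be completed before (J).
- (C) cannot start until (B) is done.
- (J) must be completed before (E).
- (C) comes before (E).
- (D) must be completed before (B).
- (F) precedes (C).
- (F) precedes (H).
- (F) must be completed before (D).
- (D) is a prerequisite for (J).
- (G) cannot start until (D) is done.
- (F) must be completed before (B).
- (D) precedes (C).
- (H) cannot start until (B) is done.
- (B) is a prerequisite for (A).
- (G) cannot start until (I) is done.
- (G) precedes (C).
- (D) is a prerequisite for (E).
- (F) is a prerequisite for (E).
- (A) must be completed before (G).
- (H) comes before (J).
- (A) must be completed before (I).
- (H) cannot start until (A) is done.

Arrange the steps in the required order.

(F), (D), (B), (A), (I), (G), (C), (H), (J), (E)

(F) is the only step with nothing outstanding, so it goes first.
(D) needed (F), now all done → (D).
(B) is the only step now ready → (B).
(A) is the only step now ready → (A).
(I) is the only step now ready → (I).
(G) needed (A), (B), (D) and (I), now all done → (G).
That leaves (C) as the only ready step → (C).
(H) needed (A), (B), (C) and (F), now all done → (H).
(J) is the only step now ready → (J).
Next only (E) has its prerequisites met → (E).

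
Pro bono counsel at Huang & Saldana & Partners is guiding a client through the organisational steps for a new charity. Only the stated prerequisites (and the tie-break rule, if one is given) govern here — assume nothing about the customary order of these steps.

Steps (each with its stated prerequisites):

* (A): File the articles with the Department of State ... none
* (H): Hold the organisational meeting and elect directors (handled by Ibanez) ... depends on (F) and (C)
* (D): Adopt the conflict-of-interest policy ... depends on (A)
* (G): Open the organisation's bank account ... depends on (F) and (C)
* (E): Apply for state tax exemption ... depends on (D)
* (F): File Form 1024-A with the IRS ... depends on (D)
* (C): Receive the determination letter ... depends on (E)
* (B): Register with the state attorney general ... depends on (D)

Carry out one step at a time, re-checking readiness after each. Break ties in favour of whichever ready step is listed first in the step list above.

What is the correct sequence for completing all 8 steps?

Only (A) has no prerequisites, so it is first.
(D) needed (A), now all done → (D).
Ready: (E), (F) and (B). (E) is listed earlier → (E).
(F), (C) and (B) are all available; (F) is listed earlier → (F).
Now (C) and (B) have their prerequisites met. (C) is listed earlier, so (C) next.
(H) and (G) now also ready, so the ready set is {(H), (G), (B)}; (H) is listed earlier → (H).
Now (G) and (B) have their prerequisites met. (G) is listed earlier, so (G) next.
(B) is the only step now ready → (B).

(A), (D), (E), (F), (C), (H), (G), (B)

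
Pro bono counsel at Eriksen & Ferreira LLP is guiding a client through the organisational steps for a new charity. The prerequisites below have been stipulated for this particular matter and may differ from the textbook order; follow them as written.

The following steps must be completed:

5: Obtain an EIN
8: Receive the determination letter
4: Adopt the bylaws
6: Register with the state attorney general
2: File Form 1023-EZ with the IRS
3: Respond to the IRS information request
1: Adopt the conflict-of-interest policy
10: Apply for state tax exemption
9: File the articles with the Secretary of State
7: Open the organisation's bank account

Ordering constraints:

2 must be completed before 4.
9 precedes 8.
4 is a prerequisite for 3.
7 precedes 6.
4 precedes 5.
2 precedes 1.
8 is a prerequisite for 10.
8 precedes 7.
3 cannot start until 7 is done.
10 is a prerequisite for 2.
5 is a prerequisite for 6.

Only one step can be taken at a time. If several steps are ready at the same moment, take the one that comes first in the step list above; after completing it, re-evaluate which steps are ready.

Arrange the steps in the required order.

9 has no prerequisites → 9 first.
8 is the only step now ready → 8.
Ready: 10 and 7. 10 is listed earlier → 10.
2 now also ready, so the ready set is {2, 7}; 2 is listed earlier → 2.
4 and 1 now also ready, so the ready set is {4, 1, 7}; 4 is listed earlier → 4.
Now 5, 1 and 7 have their prerequisites met. 5 is listed earlier, so 5 next.
1 and 7 are both available; 1 is listed earlier → 1.
Next only 7 has its prerequisites met → 7.
6 and 3 are both available; 6 is listed earlier → 6.
3 is the only step now ready → 3.

9 → 8 → 10 → 2 → 4 → 5 → 1 → 7 → 6 → 3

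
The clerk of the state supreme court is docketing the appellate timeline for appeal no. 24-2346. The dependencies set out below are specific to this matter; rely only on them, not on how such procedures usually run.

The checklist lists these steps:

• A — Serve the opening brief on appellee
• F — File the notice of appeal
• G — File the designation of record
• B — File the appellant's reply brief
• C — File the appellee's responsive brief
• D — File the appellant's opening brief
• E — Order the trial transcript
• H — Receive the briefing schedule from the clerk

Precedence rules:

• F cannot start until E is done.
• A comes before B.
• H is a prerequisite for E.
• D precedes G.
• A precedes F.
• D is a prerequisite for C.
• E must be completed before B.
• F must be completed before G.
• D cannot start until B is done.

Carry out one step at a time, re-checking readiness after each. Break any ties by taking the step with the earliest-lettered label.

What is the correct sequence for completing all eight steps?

Nothing is required for A and H. A has the earlier label → A first.
Next only H has its prerequisites met → H.
E needed H, now all done → E.
B and F are both available; B has the earlier label → B.
Now D and F have their prerequisites met. D has the earlier label, so D next.
C and F are both available; C has the earlier label → C.
That leaves F as the only ready step → F.
G needed D and F, now all done → G.

A H E B D C F G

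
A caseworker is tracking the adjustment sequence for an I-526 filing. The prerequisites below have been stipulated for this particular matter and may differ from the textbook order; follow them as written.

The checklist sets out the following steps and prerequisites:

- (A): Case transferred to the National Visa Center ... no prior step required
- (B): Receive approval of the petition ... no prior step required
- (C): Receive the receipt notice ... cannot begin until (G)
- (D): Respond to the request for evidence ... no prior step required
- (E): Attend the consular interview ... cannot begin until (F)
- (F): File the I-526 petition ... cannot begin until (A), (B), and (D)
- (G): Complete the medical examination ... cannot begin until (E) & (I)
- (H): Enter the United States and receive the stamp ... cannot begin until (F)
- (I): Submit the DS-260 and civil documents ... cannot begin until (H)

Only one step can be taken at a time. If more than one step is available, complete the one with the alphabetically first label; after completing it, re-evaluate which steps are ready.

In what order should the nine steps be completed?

(A), (B), (D), (F), (E), (H), (I), (G), (C)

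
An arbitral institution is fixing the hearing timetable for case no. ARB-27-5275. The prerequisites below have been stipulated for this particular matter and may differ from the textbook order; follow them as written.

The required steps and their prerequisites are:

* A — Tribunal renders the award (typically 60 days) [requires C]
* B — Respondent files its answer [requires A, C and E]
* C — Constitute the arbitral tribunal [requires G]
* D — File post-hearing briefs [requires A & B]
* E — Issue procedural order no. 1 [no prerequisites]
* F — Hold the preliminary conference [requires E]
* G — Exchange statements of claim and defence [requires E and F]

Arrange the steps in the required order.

E → F → G → C → A → B → D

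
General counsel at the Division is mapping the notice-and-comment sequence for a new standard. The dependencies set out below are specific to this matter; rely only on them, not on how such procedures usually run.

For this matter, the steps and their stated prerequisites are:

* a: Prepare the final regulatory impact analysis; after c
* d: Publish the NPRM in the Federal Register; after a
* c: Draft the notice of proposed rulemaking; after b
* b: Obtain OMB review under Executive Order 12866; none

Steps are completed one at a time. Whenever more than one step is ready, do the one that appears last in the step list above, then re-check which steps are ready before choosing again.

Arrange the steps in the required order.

Only b has no prerequisites, so it is first.
Next only c has its prerequisites met → c.
a needed c, now all done → a.
d needed a, now all done → d.

b → c → a → d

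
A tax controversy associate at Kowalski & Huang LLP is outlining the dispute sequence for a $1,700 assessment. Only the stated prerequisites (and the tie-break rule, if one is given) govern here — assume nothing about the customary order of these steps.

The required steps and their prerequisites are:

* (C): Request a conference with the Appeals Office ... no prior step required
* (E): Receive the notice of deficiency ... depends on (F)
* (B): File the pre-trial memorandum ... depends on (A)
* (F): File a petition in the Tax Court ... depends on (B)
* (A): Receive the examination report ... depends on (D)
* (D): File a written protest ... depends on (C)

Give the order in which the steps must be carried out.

(C), (D), (A), (B), (F), (E)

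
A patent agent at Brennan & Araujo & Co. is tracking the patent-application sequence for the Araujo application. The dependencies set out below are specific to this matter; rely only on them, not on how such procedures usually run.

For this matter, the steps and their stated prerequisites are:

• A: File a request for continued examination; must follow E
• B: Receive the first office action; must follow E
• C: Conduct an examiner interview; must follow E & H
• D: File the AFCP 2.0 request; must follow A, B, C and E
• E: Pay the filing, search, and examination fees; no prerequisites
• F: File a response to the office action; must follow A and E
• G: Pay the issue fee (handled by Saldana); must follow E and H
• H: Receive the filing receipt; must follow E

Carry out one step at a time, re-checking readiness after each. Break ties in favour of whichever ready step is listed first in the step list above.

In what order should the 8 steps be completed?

Only E has no prerequisites, so it is first.
A, B and H are all available; A is listed earlier → A.
F now also ready, so the ready set is {B, F, H}; B is listed earlier → B.
Ready: F and H. F is listed earlier → F.
H is the only step now ready → H.
C and G are both available; C is listed earlier → C.
D and G are both available; D is listed earlier → D.
G is the only step now ready → G.

E, A, B, F, H, C, D, G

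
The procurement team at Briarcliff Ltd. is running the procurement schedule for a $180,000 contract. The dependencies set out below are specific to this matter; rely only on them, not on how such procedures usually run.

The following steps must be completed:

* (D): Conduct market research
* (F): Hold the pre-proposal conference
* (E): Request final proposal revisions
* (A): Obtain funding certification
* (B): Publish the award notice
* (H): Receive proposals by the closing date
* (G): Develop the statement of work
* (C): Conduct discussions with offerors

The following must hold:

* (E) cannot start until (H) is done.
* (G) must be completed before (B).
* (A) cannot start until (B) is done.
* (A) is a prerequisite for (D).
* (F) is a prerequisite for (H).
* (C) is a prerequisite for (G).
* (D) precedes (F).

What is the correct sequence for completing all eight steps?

(C) has no prerequisites → (C) first.
(G) needed (C), now all done → (G).
Next only (B) has its prerequisites met → (B).
Next only (A) has its prerequisites met → (A).
Next only (D) has its prerequisites met → (D).
Next only (F) has its prerequisites met → (F).
(H) needed (F), now all done → (H).
(E) is the only step now ready → (E).

(C) → (G) → (B) → (A) → (D) → (F) → (H) → (E)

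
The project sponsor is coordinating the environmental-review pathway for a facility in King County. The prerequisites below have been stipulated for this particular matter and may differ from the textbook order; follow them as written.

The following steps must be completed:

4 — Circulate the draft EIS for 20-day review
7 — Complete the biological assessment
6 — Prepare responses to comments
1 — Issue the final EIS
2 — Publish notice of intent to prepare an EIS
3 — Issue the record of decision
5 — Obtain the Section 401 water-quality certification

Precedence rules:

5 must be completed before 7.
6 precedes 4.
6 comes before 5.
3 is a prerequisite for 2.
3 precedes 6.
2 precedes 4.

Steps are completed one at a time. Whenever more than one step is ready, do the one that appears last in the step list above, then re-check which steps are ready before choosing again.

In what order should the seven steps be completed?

3 → 2 → 1 → 6 → 5 → 7 → 4

Nothing is required for 3 and 1. 3 is listed later → 3 first.
2 and 6 now also ready, so the ready set is {2, 1, 6}; 2 is listed later → 2.
1 and 6 are both available; 1 is listed later → 1.
6 needed 3, now all done → 6.
5 and 4 are both available; 5 is listed later → 5.
7 now also ready, so the ready set is {7, 4}; 7 is listed later → 7.
4 is the only step now ready → 4.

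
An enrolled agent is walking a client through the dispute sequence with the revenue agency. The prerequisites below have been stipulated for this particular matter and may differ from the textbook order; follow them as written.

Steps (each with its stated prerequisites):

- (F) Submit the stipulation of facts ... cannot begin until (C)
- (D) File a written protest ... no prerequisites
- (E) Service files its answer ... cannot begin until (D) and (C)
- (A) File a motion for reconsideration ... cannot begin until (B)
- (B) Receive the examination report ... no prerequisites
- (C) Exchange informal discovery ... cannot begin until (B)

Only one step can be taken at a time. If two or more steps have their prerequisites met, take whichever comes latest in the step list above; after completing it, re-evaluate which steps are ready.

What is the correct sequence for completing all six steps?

(B), (C), (A), (D), (E), (F)

Nothing is required for (B) and (D). (B) is listed later → (B) first.
Now (C), (A) and (D) have their prerequisites met. (C) is listed later, so (C) next.
Ready: (A), (D) and (F). (A) is listed later → (A).
Now (D) and (F) have their prerequisites met. (D) is listed later, so (D) next.
Ready: (E) and (F). (E) is listed later → (E).
That leaves (F) as the only ready step → (F).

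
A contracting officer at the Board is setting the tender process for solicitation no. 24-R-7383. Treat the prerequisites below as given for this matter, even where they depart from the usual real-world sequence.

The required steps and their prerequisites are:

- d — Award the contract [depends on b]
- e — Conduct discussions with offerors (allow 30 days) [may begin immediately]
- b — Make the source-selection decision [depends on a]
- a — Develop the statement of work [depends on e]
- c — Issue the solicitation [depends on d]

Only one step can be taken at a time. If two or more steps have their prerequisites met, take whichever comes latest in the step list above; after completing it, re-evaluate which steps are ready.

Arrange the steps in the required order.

e → a → b → d → c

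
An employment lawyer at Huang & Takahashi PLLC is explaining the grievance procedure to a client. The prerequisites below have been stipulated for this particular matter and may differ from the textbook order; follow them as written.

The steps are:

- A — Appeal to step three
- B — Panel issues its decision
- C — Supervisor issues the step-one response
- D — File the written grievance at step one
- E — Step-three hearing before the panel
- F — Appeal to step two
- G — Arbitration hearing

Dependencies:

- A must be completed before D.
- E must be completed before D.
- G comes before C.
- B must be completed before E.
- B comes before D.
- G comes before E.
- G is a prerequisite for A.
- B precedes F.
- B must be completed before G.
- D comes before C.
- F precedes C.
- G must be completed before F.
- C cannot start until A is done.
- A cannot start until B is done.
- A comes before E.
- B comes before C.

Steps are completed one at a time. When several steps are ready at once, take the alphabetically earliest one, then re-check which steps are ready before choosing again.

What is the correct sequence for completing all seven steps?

B is the only step with nothing outstanding, so it goes first.
Next only G has its prerequisites met → G.
Ready: A and F. A has the earlier label → A.
E now also ready, so the ready set is {E, F}; E has the earlier label → E.
D now also ready, so the ready set is {D, F}; D has the earlier label → D.
That leaves F as the only ready step → F.
Next only C has its prerequisites met → C.

B G A E D F C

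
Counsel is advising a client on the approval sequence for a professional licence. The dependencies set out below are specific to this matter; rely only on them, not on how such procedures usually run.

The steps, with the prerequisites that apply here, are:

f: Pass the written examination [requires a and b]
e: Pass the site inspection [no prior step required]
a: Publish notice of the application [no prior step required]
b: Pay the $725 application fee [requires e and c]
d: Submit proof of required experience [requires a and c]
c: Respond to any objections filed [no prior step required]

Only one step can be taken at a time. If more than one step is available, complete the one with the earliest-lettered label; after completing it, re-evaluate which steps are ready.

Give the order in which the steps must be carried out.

a c d e b f

Nothing is required for a, c and e. a has the earlier label → a first.
Ready: c and e. c has the earlier label → c.
d and e are both available; d has the earlier label → d.
e is the only step now ready → e.
That leaves b as the only ready step → b.
That leaves f as the only ready step → f.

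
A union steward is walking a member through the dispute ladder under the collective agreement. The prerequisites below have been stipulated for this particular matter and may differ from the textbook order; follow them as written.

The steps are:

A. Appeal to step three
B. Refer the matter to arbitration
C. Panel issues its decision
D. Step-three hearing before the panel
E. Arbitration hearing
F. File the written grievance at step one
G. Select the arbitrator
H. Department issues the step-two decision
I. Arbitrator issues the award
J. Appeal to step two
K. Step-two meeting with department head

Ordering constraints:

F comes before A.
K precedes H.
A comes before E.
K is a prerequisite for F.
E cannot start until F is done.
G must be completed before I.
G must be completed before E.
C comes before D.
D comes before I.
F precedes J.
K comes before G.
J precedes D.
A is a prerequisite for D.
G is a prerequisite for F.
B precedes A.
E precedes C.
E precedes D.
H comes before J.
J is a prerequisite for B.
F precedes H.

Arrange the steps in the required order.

K → G → F → H → J → B → A → E → C → D → I

Only K has no prerequisites, so it is first.
That leaves G as the only ready step → G.
F needed G and K, now all done → F.
H needed F and K, now all done → H.
J is the only step now ready → J.
B is the only step now ready → B.
Next only A has its prerequisites met → A.
That leaves E as the only ready step → E.
Next only C has its prerequisites met → C.
D needed A, C, E and J, now all done → D.
That leaves I as the only ready step → I.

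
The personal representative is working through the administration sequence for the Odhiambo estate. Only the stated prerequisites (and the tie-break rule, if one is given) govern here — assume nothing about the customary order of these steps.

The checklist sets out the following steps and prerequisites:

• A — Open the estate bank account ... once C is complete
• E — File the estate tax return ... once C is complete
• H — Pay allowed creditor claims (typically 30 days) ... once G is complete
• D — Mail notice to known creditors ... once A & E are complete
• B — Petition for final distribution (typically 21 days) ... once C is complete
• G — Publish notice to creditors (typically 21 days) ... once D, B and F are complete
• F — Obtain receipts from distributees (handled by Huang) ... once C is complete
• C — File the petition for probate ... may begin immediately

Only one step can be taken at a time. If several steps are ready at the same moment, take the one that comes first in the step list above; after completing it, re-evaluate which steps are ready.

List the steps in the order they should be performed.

Only C has no prerequisites, so it is first.
Ready: A, E, B and F. A is listed earlier → A.
Now E, B and F have their prerequisites met. E is listed earlier, so E next.
D now also ready, so the ready set is {D, B, F}; D is listed earlier → D.
Now B and F have their prerequisites met. B is listed earlier, so B next.
F needed C, now all done → F.
G needed D, B and F, now all done → G.
That leaves H as the only ready step → H.

C A E D B F G H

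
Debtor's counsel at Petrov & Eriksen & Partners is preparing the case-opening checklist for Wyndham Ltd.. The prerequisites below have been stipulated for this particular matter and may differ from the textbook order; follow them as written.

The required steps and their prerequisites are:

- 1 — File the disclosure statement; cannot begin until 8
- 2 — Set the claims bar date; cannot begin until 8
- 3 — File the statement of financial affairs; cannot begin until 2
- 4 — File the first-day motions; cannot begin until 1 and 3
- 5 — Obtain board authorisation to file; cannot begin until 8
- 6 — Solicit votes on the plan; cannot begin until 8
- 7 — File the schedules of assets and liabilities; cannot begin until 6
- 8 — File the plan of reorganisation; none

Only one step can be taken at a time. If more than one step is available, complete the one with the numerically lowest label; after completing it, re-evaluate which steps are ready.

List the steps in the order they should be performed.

8 is the only step with nothing outstanding, so it goes first.
Ready: 1, 2, 5 and 6. 1 has the earlier label → 1.
Now 2, 5 and 6 have their prerequisites met. 2 has the earlier label, so 2 next.
Ready: 3, 5 and 6. 3 has the earlier label → 3.
4 now also ready, so the ready set is {4, 5, 6}; 4 has the earlier label → 4.
Ready: 5 and 6. 5 has the earlier label → 5.
6 needed 8, now all done → 6.
That leaves 7 as the only ready step → 7.

8, 1, 2, 3, 4, 5, 6, 7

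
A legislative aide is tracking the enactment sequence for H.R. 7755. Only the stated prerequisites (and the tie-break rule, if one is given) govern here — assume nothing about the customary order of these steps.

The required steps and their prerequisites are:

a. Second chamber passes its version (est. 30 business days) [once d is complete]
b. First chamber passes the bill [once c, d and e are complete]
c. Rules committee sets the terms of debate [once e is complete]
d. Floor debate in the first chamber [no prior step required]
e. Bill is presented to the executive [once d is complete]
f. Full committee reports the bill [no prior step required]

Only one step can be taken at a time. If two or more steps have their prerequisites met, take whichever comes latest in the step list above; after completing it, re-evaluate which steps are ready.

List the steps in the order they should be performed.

f, d, e, c, b, a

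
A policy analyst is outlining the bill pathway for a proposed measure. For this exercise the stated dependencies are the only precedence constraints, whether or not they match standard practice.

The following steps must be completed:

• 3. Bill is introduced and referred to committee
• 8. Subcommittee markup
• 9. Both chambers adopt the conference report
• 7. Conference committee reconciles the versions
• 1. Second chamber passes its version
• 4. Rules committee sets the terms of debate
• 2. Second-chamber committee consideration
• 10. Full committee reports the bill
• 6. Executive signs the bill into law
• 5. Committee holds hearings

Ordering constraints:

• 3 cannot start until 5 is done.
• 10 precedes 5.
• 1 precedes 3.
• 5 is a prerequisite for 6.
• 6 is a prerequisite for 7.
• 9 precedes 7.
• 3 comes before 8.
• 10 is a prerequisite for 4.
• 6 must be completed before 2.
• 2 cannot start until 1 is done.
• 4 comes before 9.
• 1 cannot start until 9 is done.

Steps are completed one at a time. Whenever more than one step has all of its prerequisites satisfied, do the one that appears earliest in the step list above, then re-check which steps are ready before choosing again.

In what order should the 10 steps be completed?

10 is the only step with nothing outstanding, so it goes first.
Now 4 and 5 have their prerequisites met. 4 is listed earlier, so 4 next.
9 now also ready, so the ready set is {9, 5}; 9 is listed earlier → 9.
1 now also ready, so the ready set is {1, 5}; 1 is listed earlier → 1.
Next only 5 has its prerequisites met → 5.
Ready: 3 and 6. 3 is listed earlier → 3.
Now 8 and 6 have their prerequisites met. 8 is listed earlier, so 8 next.
6 needed 5, now all done → 6.
Now 7 and 2 have their prerequisites met. 7 is listed earlier, so 7 next.
That leaves 2 as the only ready step → 2.

10, 4, 9, 1, 5, 3, 8, 6, 7, 2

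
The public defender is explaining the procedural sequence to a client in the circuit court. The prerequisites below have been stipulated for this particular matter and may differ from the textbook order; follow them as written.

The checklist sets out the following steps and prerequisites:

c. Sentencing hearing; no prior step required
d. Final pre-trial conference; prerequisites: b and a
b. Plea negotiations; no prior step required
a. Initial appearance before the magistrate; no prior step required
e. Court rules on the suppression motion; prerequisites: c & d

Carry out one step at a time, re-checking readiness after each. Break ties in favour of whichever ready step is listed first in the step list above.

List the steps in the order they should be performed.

c → b → a → d → e

Nothing is required for c, b and a. c is listed earlier → c first.
Now b and a have their prerequisites met. b is listed earlier, so b next.
a is the only step now ready → a.
d needed b and a, now all done → d.
Next only e has its prerequisites met → e.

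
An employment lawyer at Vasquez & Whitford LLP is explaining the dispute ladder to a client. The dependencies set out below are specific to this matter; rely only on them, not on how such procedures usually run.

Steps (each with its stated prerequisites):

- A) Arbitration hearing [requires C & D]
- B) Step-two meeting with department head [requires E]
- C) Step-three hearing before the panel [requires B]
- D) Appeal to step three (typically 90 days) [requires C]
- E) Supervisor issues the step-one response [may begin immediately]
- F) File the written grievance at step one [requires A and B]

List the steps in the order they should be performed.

E → B → C → D → A → F

E has no prerequisites → E first.
That leaves B as the only ready step → B.
C needed B, now all done → C.
D needed C, now all done → D.
A needed C and D, now all done → A.
F needed A and B, now all done → F.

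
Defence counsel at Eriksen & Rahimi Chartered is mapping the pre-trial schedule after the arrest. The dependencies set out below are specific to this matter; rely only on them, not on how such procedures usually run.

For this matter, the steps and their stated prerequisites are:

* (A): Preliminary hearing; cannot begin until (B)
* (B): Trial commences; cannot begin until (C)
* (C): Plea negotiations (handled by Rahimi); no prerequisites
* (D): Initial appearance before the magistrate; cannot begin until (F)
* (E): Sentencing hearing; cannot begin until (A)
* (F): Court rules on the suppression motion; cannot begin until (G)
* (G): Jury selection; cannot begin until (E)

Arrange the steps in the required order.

Only (C) has no prerequisites, so it is first.
(B) needed (C), now all done → (B).
That leaves (A) as the only ready step → (A).
(E) is the only step now ready → (E).
Next only (G) has its prerequisites met → (G).
(F) needed (G), now all done → (F).
That leaves (D) as the only ready step → (D).

(C) (B) (A) (E) (G) (F) (D)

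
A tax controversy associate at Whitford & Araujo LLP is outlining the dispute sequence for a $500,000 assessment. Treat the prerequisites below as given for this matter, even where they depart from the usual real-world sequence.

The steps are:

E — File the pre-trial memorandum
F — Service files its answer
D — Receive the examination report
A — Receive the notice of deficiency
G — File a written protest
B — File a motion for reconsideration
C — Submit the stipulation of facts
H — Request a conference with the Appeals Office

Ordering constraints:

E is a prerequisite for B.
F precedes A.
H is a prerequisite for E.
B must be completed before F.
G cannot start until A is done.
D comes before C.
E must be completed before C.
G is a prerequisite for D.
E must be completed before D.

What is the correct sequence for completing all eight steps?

Only H has no prerequisites, so it is first.
E is the only step now ready → E.
That leaves B as the only ready step → B.
F needed B, now all done → F.
Next only A has its prerequisites met → A.
That leaves G as the only ready step → G.
D needed E and G, now all done → D.
C is the only step now ready → C.

H, E, B, F, A, G, D, C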